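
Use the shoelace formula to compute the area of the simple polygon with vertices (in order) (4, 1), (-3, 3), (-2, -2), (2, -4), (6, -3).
Area = 75/2

Shoelace formula: Area = (1/2) |Σ_i (x_i · y_{i+1} − x_{i+1} · y_i)| (indices mod n). Compute each cross term:
  (4)(3) − (-3)(1) = 15
  (-3)(-2) − (-2)(3) = 12
  (-2)(-4) − (2)(-2) = 12
  (2)(-3) − (6)(-4) = 18
  (6)(1) − (4)(-3) = 18
Sum = 75, so (signed) Area = 75/2 = 75/2, |Area| = 75/2.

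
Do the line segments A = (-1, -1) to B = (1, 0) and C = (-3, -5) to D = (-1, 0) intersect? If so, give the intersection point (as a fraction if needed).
No (intersection of containing lines falls outside at least one segment)

Parametrize and solve: t = -1/4, s = 3/4. At least one of these is outside [0, 1], so the segments do not intersect.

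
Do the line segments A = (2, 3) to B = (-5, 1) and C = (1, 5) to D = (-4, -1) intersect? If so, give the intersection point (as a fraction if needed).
Yes; intersection at (-3/2, 2) (t = 1/2 on AB, s = 1/2 on CD)

Parametrize AB as A + t(B − A) = (2 + -7 t, 3 + -2 t) and CD as C + s(D − C) = (1 + -5 s, 5 + -6 s). Solve the linear system for (t, s). Determinant = -32 ≠ 0, so a unique intersection of the containing lines exists. Solution: t = 1/2, s = 1/2 — both in [0, 1], so the segments cross. Intersection point: (-3/2, 2).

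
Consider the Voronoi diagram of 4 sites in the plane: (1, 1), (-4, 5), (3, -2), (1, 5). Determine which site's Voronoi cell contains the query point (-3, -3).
Nearest site = (1, 1)

The Voronoi cell of site s contains exactly those query points closer to s than to any other site. Compute squared distances from q = (-3, -3) to each site:
  (1 − -3)² + (1 − -3)² = 32
  (3 − -3)² + (-2 − -3)² = 37
  (-4 − -3)² + (5 − -3)² = 65
  (1 − -3)² + (5 − -3)² = 80
Minimum is attained by (1, 1), so q lies in its Voronoi cell.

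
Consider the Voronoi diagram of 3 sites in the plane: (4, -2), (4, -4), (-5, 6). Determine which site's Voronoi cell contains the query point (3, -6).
Nearest site = (4, -4)

The Voronoi cell of site s contains exactly those query points closer to s than to any other site. Compute squared distances from q = (3, -6) to each site:
  (4 − 3)² + (-4 − -6)² = 5
  (4 − 3)² + (-2 − -6)² = 17
  (-5 − 3)² + (6 − -6)² = 208
Minimum is attained by (4, -4), so q lies in its Voronoi cell.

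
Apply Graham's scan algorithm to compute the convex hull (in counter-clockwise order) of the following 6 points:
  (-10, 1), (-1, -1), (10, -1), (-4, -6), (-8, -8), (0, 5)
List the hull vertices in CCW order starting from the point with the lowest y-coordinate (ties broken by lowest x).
Hull (CCW) = [(-8, -8), (10, -1), (0, 5), (-10, 1)]

Graham scan procedure:
  1. Find the pivot p₀ = point with lowest y (tie → lowest x): (-8, -8).
  2. Sort the remaining points by polar angle around p₀.
  3. Walk through sorted points, maintaining a stack; pop the top while the last three entries make a non-left turn (cross product ≤ 0).
  4. Final stack is the convex hull in CCW order: (-8, -8), (10, -1), (0, 5), (-10, 1).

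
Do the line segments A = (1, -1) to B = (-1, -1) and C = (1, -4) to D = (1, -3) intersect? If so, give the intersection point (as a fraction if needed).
No (intersection of containing lines falls outside at least one segment)

Parametrize and solve: t = 0, s = 3. At least one of these is outside [0, 1], so the segments do not intersect.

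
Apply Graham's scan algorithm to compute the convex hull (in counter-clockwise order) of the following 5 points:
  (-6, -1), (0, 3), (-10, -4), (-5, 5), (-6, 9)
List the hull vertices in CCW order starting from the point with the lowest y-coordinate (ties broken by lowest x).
Hull (CCW) = [(-10, -4), (0, 3), (-6, 9)]

Graham scan procedure:
  1. Find the pivot p₀ = point with lowest y (tie → lowest x): (-10, -4).
  2. Sort the remaining points by polar angle around p₀.
  3. Walk through sorted points, maintaining a stack; pop the top while the last three entries make a non-left turn (cross product ≤ 0).
  4. Final stack is the convex hull in CCW order: (-10, -4), (0, 3), (-6, 9).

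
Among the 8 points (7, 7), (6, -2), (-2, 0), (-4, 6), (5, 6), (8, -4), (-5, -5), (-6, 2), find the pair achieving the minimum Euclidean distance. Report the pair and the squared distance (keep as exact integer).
Pair = ((7, 7), (5, 6)); squared distance = 5

Compute all C(8, 2) = 28 pairwise squared distances (x_i − x_j)² + (y_i − y_j)². The minimum is 5, attained by the pair ((7, 7), (5, 6)).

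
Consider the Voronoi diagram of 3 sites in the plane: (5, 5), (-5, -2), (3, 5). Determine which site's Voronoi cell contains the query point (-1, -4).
Nearest site = (-5, -2)

The Voronoi cell of site s contains exactly those query points closer to s than to any other site. Compute squared distances from q = (-1, -4) to each site:
  (-5 − -1)² + (-2 − -4)² = 20
  (3 − -1)² + (5 − -4)² = 97
  (5 − -1)² + (5 − -4)² = 117
Minimum is attained by (-5, -2), so q lies in its Voronoi cell.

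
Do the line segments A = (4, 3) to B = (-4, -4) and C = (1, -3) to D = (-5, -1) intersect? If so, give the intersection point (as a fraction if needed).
Yes; intersection at (-52/29, -60/29) (t = 21/29 on AB, s = 27/58 on CD)

Parametrize AB as A + t(B − A) = (4 + -8 t, 3 + -7 t) and CD as C + s(D − C) = (1 + -6 s, -3 + 2 s). Solve the linear system for (t, s). Determinant = 58 ≠ 0, so a unique intersection of the containing lines exists. Solution: t = 21/29, s = 27/58 — both in [0, 1], so the segments cross. Intersection point: (-52/29, -60/29).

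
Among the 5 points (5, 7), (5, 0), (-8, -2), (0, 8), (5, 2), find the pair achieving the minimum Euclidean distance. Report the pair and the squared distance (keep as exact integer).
Pair = ((5, 0), (5, 2)); squared distance = 4

Compute all C(5, 2) = 10 pairwise squared distances (x_i − x_j)² + (y_i − y_j)². The minimum is 4, attained by the pair ((5, 0), (5, 2)).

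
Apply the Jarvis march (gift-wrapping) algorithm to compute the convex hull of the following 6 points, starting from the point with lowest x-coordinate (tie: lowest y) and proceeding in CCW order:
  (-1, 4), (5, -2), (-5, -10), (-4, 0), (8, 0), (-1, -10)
Hull (CCW) = [(-5, -10), (-1, -10), (8, 0), (-1, 4), (-4, 0)]

Jarvis march: at each step, from the current hull vertex p, select the next vertex q as the point such that every other point lies strictly to the left of (or on) the directed line p → q. (Equivalently: for every other point r, the cross product (q − p) × (r − p) ≥ 0.)
Starting point (lowest x, tie lowest y): (-5, -10). Wrap until returning to start. Resulting hull: (-5, -10), (-1, -10), (8, 0), (-1, 4), (-4, 0).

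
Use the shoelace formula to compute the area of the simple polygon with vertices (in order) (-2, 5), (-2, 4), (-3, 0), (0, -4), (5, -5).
Area = 61/2

Shoelace formula: Area = (1/2) |Σ_i (x_i · y_{i+1} − x_{i+1} · y_i)| (indices mod n). Compute each cross term:
  (-2)(4) − (-2)(5) = 2
  (-2)(0) − (-3)(4) = 12
  (-3)(-4) − (0)(0) = 12
  (0)(-5) − (5)(-4) = 20
  (5)(5) − (-2)(-5) = 15
Sum = 61, so (signed) Area = 61/2 = 61/2, |Area| = 61/2.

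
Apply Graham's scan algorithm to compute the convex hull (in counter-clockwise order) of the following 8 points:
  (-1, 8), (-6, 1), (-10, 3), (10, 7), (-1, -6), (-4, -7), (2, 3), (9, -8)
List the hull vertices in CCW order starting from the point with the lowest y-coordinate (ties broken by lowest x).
Hull (CCW) = [(9, -8), (10, 7), (-1, 8), (-10, 3), (-4, -7)]

Graham scan procedure:
  1. Find the pivot p₀ = point with lowest y (tie → lowest x): (9, -8).
  2. Sort the remaining points by polar angle around p₀.
  3. Walk through sorted points, maintaining a stack; pop the top while the last three entries make a non-left turn (cross product ≤ 0).
  4. Final stack is the convex hull in CCW order: (9, -8), (10, 7), (-1, 8), (-10, 3), (-4, -7).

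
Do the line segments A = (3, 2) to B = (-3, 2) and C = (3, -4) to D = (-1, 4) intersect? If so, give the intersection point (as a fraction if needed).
Yes; intersection at (0, 2) (t = 1/2 on AB, s = 3/4 on CD)

Parametrize AB as A + t(B − A) = (3 + -6 t, 2 + 0 t) and CD as C + s(D − C) = (3 + -4 s, -4 + 8 s). Solve the linear system for (t, s). Determinant = 48 ≠ 0, so a unique intersection of the containing lines exists. Solution: t = 1/2, s = 3/4 — both in [0, 1], so the segments cross. Intersection point: (0, 2).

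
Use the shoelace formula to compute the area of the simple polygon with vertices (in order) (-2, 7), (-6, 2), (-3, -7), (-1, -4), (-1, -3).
Area = 77/2

Shoelace formula: Area = (1/2) |Σ_i (x_i · y_{i+1} − x_{i+1} · y_i)| (indices mod n). Compute each cross term:
  (-2)(2) − (-6)(7) = 38
  (-6)(-7) − (-3)(2) = 48
  (-3)(-4) − (-1)(-7) = 5
  (-1)(-3) − (-1)(-4) = -1
  (-1)(7) − (-2)(-3) = -13
Sum = 77, so (signed) Area = 77/2 = 77/2, |Area| = 77/2.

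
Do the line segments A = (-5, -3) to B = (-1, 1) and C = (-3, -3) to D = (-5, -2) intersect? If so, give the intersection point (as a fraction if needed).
Yes; intersection at (-13/3, -7/3) (t = 1/6 on AB, s = 2/3 on CD)

Parametrize AB as A + t(B − A) = (-5 + 4 t, -3 + 4 t) and CD as C + s(D − C) = (-3 + -2 s, -3 + 1 s). Solve the linear system for (t, s). Determinant = -12 ≠ 0, so a unique intersection of the containing lines exists. Solution: t = 1/6, s = 2/3 — both in [0, 1], so the segments cross. Intersection point: (-13/3, -7/3).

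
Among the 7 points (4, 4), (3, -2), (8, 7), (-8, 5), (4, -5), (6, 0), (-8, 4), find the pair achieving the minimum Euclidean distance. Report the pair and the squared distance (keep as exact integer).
Pair = ((-8, 5), (-8, 4)); squared distance = 1

Compute all C(7, 2) = 21 pairwise squared distances (x_i − x_j)² + (y_i − y_j)². The minimum is 1, attained by the pair ((-8, 5), (-8, 4)).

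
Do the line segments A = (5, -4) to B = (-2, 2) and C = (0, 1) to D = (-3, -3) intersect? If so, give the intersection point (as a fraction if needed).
Yes; intersection at (-15/46, 13/23) (t = 35/46 on AB, s = 5/46 on CD)

Parametrize AB as A + t(B − A) = (5 + -7 t, -4 + 6 t) and CD as C + s(D − C) = (0 + -3 s, 1 + -4 s). Solve the linear system for (t, s). Determinant = -46 ≠ 0, so a unique intersection of the containing lines exists. Solution: t = 35/46, s = 5/46 — both in [0, 1], so the segments cross. Intersection point: (-15/46, 13/23).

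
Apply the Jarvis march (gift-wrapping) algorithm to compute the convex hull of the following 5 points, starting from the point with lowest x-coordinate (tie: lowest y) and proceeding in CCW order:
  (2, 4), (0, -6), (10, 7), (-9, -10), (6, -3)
Hull (CCW) = [(-9, -10), (0, -6), (6, -3), (10, 7), (2, 4)]

Jarvis march: at each step, from the current hull vertex p, select the next vertex q as the point such that every other point lies strictly to the left of (or on) the directed line p → q. (Equivalently: for every other point r, the cross product (q − p) × (r − p) ≥ 0.)
Starting point (lowest x, tie lowest y): (-9, -10). Wrap until returning to start. Resulting hull: (-9, -10), (0, -6), (6, -3), (10, 7), (2, 4).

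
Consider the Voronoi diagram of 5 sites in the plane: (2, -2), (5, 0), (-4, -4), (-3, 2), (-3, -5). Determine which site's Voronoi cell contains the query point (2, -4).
Nearest site = (2, -2)

The Voronoi cell of site s contains exactly those query points closer to s than to any other site. Compute squared distances from q = (2, -4) to each site:
  (2 − 2)² + (-2 − -4)² = 4
  (5 − 2)² + (0 − -4)² = 25
  (-3 − 2)² + (-5 − -4)² = 26
  (-4 − 2)² + (-4 − -4)² = 36
  (-3 − 2)² + (2 − -4)² = 61
Minimum is attained by (2, -2), so q lies in its Voronoi cell.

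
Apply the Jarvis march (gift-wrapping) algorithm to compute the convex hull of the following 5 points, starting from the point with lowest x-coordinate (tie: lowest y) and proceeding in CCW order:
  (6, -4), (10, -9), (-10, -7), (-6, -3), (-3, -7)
Hull (CCW) = [(-10, -7), (10, -9), (6, -4), (-6, -3)]

Jarvis march: at each step, from the current hull vertex p, select the next vertex q as the point such that every other point lies strictly to the left of (or on) the directed line p → q. (Equivalently: for every other point r, the cross product (q − p) × (r − p) ≥ 0.)
Starting point (lowest x, tie lowest y): (-10, -7). Wrap until returning to start. Resulting hull: (-10, -7), (10, -9), (6, -4), (-6, -3).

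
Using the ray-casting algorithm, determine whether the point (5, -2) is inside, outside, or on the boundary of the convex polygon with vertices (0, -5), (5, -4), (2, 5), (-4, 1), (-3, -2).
The point (5, -2) lies strictly outside the polygon

Cast a horizontal ray to the right from the query point and count how many polygon edges it crosses (each edge strictly once or zero times, handled with the usual half-open convention). 
Parity of crossings → even ⇒ outside.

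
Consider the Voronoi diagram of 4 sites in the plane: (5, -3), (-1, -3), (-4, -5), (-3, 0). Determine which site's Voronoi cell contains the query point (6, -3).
Nearest site = (5, -3)

The Voronoi cell of site s contains exactly those query points closer to s than to any other site. Compute squared distances from q = (6, -3) to each site:
  (5 − 6)² + (-3 − -3)² = 1
  (-1 − 6)² + (-3 − -3)² = 49
  (-3 − 6)² + (0 − -3)² = 90
  (-4 − 6)² + (-5 − -3)² = 104
Minimum is attained by (5, -3), so q lies in its Voronoi cell.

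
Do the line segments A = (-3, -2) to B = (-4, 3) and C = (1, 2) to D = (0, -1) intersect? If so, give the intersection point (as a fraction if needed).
No (intersection of containing lines falls outside at least one segment)

Parametrize and solve: t = -1, s = 3. At least one of these is outside [0, 1], so the segments do not intersect.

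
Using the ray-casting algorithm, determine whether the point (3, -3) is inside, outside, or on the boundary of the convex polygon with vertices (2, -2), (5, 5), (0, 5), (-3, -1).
The point (3, -3) lies strictly outside the polygon

Cast a horizontal ray to the right from the query point and count how many polygon edges it crosses (each edge strictly once or zero times, handled with the usual half-open convention). 
Parity of crossings → even ⇒ outside.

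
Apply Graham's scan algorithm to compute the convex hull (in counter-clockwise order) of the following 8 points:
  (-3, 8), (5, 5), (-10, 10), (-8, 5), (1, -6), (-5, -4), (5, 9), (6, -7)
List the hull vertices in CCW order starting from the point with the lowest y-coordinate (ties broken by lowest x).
Hull (CCW) = [(6, -7), (5, 9), (-10, 10), (-5, -4), (1, -6)]

Graham scan procedure:
  1. Find the pivot p₀ = point with lowest y (tie → lowest x): (6, -7).
  2. Sort the remaining points by polar angle around p₀.
  3. Walk through sorted points, maintaining a stack; pop the top while the last three entries make a non-left turn (cross product ≤ 0).
  4. Final stack is the convex hull in CCW order: (6, -7), (5, 9), (-10, 10), (-5, -4), (1, -6).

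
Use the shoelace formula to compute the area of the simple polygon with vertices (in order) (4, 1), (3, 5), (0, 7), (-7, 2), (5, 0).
Area = 41

Shoelace formula: Area = (1/2) |Σ_i (x_i · y_{i+1} − x_{i+1} · y_i)| (indices mod n). Compute each cross term:
  (4)(5) − (3)(1) = 17
  (3)(7) − (0)(5) = 21
  (0)(2) − (-7)(7) = 49
  (-7)(0) − (5)(2) = -10
  (5)(1) − (4)(0) = 5
Sum = 82, so (signed) Area = 82/2 = 41, |Area| = 41.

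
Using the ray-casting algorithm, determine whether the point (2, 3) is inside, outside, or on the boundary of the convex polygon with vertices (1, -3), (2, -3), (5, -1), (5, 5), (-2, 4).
The point (2, 3) lies strictly inside the polygon

Cast a horizontal ray to the right from the query point and count how many polygon edges it crosses (each edge strictly once or zero times, handled with the usual half-open convention). 
Parity of crossings → odd ⇒ inside.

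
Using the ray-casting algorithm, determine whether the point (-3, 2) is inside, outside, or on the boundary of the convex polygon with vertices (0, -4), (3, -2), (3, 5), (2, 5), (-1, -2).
The point (-3, 2) lies strictly outside the polygon

Cast a horizontal ray to the right from the query point and count how many polygon edges it crosses (each edge strictly once or zero times, handled with the usual half-open convention). 
Parity of crossings → even ⇒ outside.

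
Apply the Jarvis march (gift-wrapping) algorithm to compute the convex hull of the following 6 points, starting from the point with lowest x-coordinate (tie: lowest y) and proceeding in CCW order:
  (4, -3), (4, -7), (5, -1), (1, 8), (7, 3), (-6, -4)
Hull (CCW) = [(-6, -4), (4, -7), (7, 3), (1, 8)]

Jarvis march: at each step, from the current hull vertex p, select the next vertex q as the point such that every other point lies strictly to the left of (or on) the directed line p → q. (Equivalently: for every other point r, the cross product (q − p) × (r − p) ≥ 0.)
Starting point (lowest x, tie lowest y): (-6, -4). Wrap until returning to start. Resulting hull: (-6, -4), (4, -7), (7, 3), (1, 8).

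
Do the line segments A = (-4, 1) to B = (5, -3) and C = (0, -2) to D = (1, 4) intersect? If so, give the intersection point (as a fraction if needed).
Yes; intersection at (11/58, -25/29) (t = 27/58 on AB, s = 11/58 on CD)

Parametrize AB as A + t(B − A) = (-4 + 9 t, 1 + -4 t) and CD as C + s(D − C) = (0 + 1 s, -2 + 6 s). Solve the linear system for (t, s). Determinant = -58 ≠ 0, so a unique intersection of the containing lines exists. Solution: t = 27/58, s = 11/58 — both in [0, 1], so the segments cross. Intersection point: (11/58, -25/29).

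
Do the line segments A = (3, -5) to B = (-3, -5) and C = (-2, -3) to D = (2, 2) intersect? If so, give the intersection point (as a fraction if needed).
No (intersection of containing lines falls outside at least one segment)

Parametrize and solve: t = 11/10, s = -2/5. At least one of these is outside [0, 1], so the segments do not intersect.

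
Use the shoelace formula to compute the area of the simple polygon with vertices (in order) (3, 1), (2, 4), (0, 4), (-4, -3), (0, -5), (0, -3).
Area = 63/2

Shoelace formula: Area = (1/2) |Σ_i (x_i · y_{i+1} − x_{i+1} · y_i)| (indices mod n). Compute each cross term:
  (3)(4) − (2)(1) = 10
  (2)(4) − (0)(4) = 8
  (0)(-3) − (-4)(4) = 16
  (-4)(-5) − (0)(-3) = 20
  (0)(-3) − (0)(-5) = 0
  (0)(1) − (3)(-3) = 9
Sum = 63, so (signed) Area = 63/2 = 63/2, |Area| = 63/2.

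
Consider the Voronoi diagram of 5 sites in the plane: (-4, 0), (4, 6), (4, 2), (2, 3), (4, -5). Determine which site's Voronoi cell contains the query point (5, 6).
Nearest site = (4, 6)

The Voronoi cell of site s contains exactly those query points closer to s than to any other site. Compute squared distances from q = (5, 6) to each site:
  (4 − 5)² + (6 − 6)² = 1
  (4 − 5)² + (2 − 6)² = 17
  (2 − 5)² + (3 − 6)² = 18
  (-4 − 5)² + (0 − 6)² = 117
  (4 − 5)² + (-5 − 6)² = 122
Minimum is attained by (4, 6), so q lies in its Voronoi cell.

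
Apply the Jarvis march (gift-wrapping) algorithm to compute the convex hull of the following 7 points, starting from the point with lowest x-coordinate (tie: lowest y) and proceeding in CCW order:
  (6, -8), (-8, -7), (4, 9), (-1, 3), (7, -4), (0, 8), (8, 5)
Hull (CCW) = [(-8, -7), (6, -8), (7, -4), (8, 5), (4, 9), (0, 8)]

Jarvis march: at each step, from the current hull vertex p, select the next vertex q as the point such that every other point lies strictly to the left of (or on) the directed line p → q. (Equivalently: for every other point r, the cross product (q − p) × (r − p) ≥ 0.)
Starting point (lowest x, tie lowest y): (-8, -7). Wrap until returning to start. Resulting hull: (-8, -7), (6, -8), (7, -4), (8, 5), (4, 9), (0, 8).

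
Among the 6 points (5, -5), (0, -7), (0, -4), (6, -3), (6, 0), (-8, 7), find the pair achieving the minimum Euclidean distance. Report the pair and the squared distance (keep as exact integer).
Pair = ((5, -5), (6, -3)); squared distance = 5

Compute all C(6, 2) = 15 pairwise squared distances (x_i − x_j)² + (y_i − y_j)². The minimum is 5, attained by the pair ((5, -5), (6, -3)).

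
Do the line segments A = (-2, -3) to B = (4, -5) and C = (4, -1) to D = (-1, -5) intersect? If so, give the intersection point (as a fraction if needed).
Yes; intersection at (8/17, -65/17) (t = 7/17 on AB, s = 12/17 on CD)

Parametrize AB as A + t(B − A) = (-2 + 6 t, -3 + -2 t) and CD as C + s(D − C) = (4 + -5 s, -1 + -4 s). Solve the linear system for (t, s). Determinant = 34 ≠ 0, so a unique intersection of the containing lines exists. Solution: t = 7/17, s = 12/17 — both in [0, 1], so the segments cross. Intersection point: (8/17, -65/17).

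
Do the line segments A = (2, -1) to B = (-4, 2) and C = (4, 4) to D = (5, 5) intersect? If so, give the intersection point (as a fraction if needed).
No (intersection of containing lines falls outside at least one segment)

Parametrize and solve: t = 1/3, s = -4. At least one of these is outside [0, 1], so the segments do not intersect.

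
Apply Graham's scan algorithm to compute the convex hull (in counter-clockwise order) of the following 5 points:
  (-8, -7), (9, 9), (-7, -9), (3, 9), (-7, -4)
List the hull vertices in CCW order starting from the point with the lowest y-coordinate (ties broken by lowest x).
Hull (CCW) = [(-7, -9), (9, 9), (3, 9), (-7, -4), (-8, -7)]

Graham scan procedure:
  1. Find the pivot p₀ = point with lowest y (tie → lowest x): (-7, -9).
  2. Sort the remaining points by polar angle around p₀.
  3. Walk through sorted points, maintaining a stack; pop the top while the last three entries make a non-left turn (cross product ≤ 0).
  4. Final stack is the convex hull in CCW order: (-7, -9), (9, 9), (3, 9), (-7, -4), (-8, -7).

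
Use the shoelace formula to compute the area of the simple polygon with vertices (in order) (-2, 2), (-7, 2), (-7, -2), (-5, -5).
Area = 43/2

Shoelace formula: Area = (1/2) |Σ_i (x_i · y_{i+1} − x_{i+1} · y_i)| (indices mod n). Compute each cross term:
  (-2)(2) − (-7)(2) = 10
  (-7)(-2) − (-7)(2) = 28
  (-7)(-5) − (-5)(-2) = 25
  (-5)(2) − (-2)(-5) = -20
Sum = 43, so (signed) Area = 43/2 = 43/2, |Area| = 43/2.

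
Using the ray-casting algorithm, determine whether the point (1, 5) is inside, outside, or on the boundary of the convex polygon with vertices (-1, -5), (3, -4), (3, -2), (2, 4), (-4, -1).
The point (1, 5) lies strictly outside the polygon

Cast a horizontal ray to the right from the query point and count how many polygon edges it crosses (each edge strictly once or zero times, handled with the usual half-open convention). 
Parity of crossings → even ⇒ outside.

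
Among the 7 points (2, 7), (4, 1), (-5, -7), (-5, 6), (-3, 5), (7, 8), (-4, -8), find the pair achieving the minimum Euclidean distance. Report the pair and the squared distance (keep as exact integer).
Pair = ((-5, -7), (-4, -8)); squared distance = 2

Compute all C(7, 2) = 21 pairwise squared distances (x_i − x_j)² + (y_i − y_j)². The minimum is 2, attained by the pair ((-5, -7), (-4, -8)).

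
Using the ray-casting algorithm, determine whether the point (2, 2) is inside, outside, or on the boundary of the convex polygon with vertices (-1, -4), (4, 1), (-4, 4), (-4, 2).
The point (2, 2) lies strictly outside the polygon

Cast a horizontal ray to the right from the query point and count how many polygon edges it crosses (each edge strictly once or zero times, handled with the usual half-open convention). 
Parity of crossings → even ⇒ outside.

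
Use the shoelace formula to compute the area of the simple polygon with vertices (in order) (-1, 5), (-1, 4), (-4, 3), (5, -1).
Area = 27/2

Shoelace formula: Area = (1/2) |Σ_i (x_i · y_{i+1} − x_{i+1} · y_i)| (indices mod n). Compute each cross term:
  (-1)(4) − (-1)(5) = 1
  (-1)(3) − (-4)(4) = 13
  (-4)(-1) − (5)(3) = -11
  (5)(5) − (-1)(-1) = 24
Sum = 27, so (signed) Area = 27/2 = 27/2, |Area| = 27/2.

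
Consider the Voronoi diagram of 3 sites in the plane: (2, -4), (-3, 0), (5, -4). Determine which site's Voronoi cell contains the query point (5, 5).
Nearest site = (5, -4)

The Voronoi cell of site s contains exactly those query points closer to s than to any other site. Compute squared distances from q = (5, 5) to each site:
  (5 − 5)² + (-4 − 5)² = 81
  (-3 − 5)² + (0 − 5)² = 89
  (2 − 5)² + (-4 − 5)² = 90
Minimum is attained by (5, -4), so q lies in its Voronoi cell.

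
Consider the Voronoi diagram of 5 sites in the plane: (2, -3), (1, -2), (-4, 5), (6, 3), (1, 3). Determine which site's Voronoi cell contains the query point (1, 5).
Nearest site = (1, 3)

The Voronoi cell of site s contains exactly those query points closer to s than to any other site. Compute squared distances from q = (1, 5) to each site:
  (1 − 1)² + (3 − 5)² = 4
  (-4 − 1)² + (5 − 5)² = 25
  (6 − 1)² + (3 − 5)² = 29
  (1 − 1)² + (-2 − 5)² = 49
  (2 − 1)² + (-3 − 5)² = 65
Minimum is attained by (1, 3), so q lies in its Voronoi cell.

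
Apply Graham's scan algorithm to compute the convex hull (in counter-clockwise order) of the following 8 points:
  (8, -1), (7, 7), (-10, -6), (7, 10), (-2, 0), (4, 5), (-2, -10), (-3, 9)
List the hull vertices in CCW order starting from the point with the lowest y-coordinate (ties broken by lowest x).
Hull (CCW) = [(-2, -10), (8, -1), (7, 10), (-3, 9), (-10, -6)]

Graham scan procedure:
  1. Find the pivot p₀ = point with lowest y (tie → lowest x): (-2, -10).
  2. Sort the remaining points by polar angle around p₀.
  3. Walk through sorted points, maintaining a stack; pop the top while the last three entries make a non-left turn (cross product ≤ 0).
  4. Final stack is the convex hull in CCW order: (-2, -10), (8, -1), (7, 10), (-3, 9), (-10, -6).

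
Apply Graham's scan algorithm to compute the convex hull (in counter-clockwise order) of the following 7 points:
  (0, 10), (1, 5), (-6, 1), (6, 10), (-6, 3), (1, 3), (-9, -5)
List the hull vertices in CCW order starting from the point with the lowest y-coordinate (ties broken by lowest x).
Hull (CCW) = [(-9, -5), (1, 3), (6, 10), (0, 10), (-6, 3)]

Graham scan procedure:
  1. Find the pivot p₀ = point with lowest y (tie → lowest x): (-9, -5).
  2. Sort the remaining points by polar angle around p₀.
  3. Walk through sorted points, maintaining a stack; pop the top while the last three entries make a non-left turn (cross product ≤ 0).
  4. Final stack is the convex hull in CCW order: (-9, -5), (1, 3), (6, 10), (0, 10), (-6, 3).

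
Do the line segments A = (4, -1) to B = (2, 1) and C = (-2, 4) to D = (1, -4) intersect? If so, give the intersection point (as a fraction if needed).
No (intersection of containing lines falls outside at least one segment)

Parametrize and solve: t = 33/10, s = -1/5. At least one of these is outside [0, 1], so the segments do not intersect.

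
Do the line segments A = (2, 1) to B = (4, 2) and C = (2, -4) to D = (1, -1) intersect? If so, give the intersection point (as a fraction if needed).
No (intersection of containing lines falls outside at least one segment)

Parametrize and solve: t = -5/7, s = 10/7. At least one of these is outside [0, 1], so the segments do not intersect.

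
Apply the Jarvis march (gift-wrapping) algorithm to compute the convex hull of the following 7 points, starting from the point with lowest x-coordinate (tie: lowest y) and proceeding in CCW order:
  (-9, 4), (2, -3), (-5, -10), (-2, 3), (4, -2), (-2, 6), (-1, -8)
Hull (CCW) = [(-9, 4), (-5, -10), (-1, -8), (4, -2), (-2, 6)]

Jarvis march: at each step, from the current hull vertex p, select the next vertex q as the point such that every other point lies strictly to the left of (or on) the directed line p → q. (Equivalently: for every other point r, the cross product (q − p) × (r − p) ≥ 0.)
Starting point (lowest x, tie lowest y): (-9, 4). Wrap until returning to start. Resulting hull: (-9, 4), (-5, -10), (-1, -8), (4, -2), (-2, 6).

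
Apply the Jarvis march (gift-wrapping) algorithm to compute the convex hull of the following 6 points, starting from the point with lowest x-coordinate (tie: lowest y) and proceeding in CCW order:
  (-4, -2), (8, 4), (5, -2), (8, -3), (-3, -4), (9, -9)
Hull (CCW) = [(-4, -2), (-3, -4), (9, -9), (8, 4)]

Jarvis march: at each step, from the current hull vertex p, select the next vertex q as the point such that every other point lies strictly to the left of (or on) the directed line p → q. (Equivalently: for every other point r, the cross product (q − p) × (r − p) ≥ 0.)
Starting point (lowest x, tie lowest y): (-4, -2). Wrap until returning to start. Resulting hull: (-4, -2), (-3, -4), (9, -9), (8, 4).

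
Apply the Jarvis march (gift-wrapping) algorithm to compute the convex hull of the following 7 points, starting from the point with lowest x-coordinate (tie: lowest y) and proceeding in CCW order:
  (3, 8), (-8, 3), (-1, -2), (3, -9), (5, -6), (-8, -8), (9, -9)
Hull (CCW) = [(-8, -8), (3, -9), (9, -9), (3, 8), (-8, 3)]

Jarvis march: at each step, from the current hull vertex p, select the next vertex q as the point such that every other point lies strictly to the left of (or on) the directed line p → q. (Equivalently: for every other point r, the cross product (q − p) × (r − p) ≥ 0.)
Starting point (lowest x, tie lowest y): (-8, -8). Wrap until returning to start. Resulting hull: (-8, -8), (3, -9), (9, -9), (3, 8), (-8, 3).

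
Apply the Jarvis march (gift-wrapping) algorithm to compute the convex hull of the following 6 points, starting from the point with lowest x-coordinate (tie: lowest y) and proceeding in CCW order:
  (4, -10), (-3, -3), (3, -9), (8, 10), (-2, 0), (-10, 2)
Hull (CCW) = [(-10, 2), (4, -10), (8, 10)]

Jarvis march: at each step, from the current hull vertex p, select the next vertex q as the point such that every other point lies strictly to the left of (or on) the directed line p → q. (Equivalently: for every other point r, the cross product (q − p) × (r − p) ≥ 0.)
Starting point (lowest x, tie lowest y): (-10, 2). Wrap until returning to start. Resulting hull: (-10, 2), (4, -10), (8, 10).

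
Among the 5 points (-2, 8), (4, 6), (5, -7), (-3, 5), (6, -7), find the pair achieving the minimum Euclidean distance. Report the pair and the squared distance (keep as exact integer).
Pair = ((5, -7), (6, -7)); squared distance = 1

Compute all C(5, 2) = 10 pairwise squared distances (x_i − x_j)² + (y_i − y_j)². The minimum is 1, attained by the pair ((5, -7), (6, -7)).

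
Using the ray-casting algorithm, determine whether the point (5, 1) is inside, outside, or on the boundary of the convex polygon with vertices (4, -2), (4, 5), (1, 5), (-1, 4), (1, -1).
The point (5, 1) lies strictly outside the polygon

Cast a horizontal ray to the right from the query point and count how many polygon edges it crosses (each edge strictly once or zero times, handled with the usual half-open convention). 
Parity of crossings → even ⇒ outside.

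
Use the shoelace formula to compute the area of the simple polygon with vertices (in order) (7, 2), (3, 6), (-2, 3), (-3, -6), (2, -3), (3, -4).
Area = 67

Shoelace formula: Area = (1/2) |Σ_i (x_i · y_{i+1} − x_{i+1} · y_i)| (indices mod n). Compute each cross term:
  (7)(6) − (3)(2) = 36
  (3)(3) − (-2)(6) = 21
  (-2)(-6) − (-3)(3) = 21
  (-3)(-3) − (2)(-6) = 21
  (2)(-4) − (3)(-3) = 1
  (3)(2) − (7)(-4) = 34
Sum = 134, so (signed) Area = 134/2 = 67, |Area| = 67.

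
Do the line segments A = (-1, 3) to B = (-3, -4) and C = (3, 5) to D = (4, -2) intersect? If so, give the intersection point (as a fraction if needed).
No (intersection of containing lines falls outside at least one segment)

Parametrize and solve: t = -10/7, s = -8/7. At least one of these is outside [0, 1], so the segments do not intersect.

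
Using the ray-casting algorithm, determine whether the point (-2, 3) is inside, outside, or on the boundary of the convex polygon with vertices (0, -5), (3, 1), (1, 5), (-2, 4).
The point (-2, 3) lies strictly outside the polygon

Cast a horizontal ray to the right from the query point and count how many polygon edges it crosses (each edge strictly once or zero times, handled with the usual half-open convention). 
Parity of crossings → even ⇒ outside.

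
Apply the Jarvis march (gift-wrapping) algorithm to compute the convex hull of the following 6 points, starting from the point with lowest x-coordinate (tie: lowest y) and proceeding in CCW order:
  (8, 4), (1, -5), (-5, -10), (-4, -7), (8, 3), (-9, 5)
Hull (CCW) = [(-9, 5), (-5, -10), (1, -5), (8, 3), (8, 4)]

Jarvis march: at each step, from the current hull vertex p, select the next vertex q as the point such that every other point lies strictly to the left of (or on) the directed line p → q. (Equivalently: for every other point r, the cross product (q − p) × (r − p) ≥ 0.)
Starting point (lowest x, tie lowest y): (-9, 5). Wrap until returning to start. Resulting hull: (-9, 5), (-5, -10), (1, -5), (8, 3), (8, 4).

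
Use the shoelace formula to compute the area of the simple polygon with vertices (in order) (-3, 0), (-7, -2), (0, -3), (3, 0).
Area = 18

Shoelace formula: Area = (1/2) |Σ_i (x_i · y_{i+1} − x_{i+1} · y_i)| (indices mod n). Compute each cross term:
  (-3)(-2) − (-7)(0) = 6
  (-7)(-3) − (0)(-2) = 21
  (0)(0) − (3)(-3) = 9
  (3)(0) − (-3)(0) = 0
Sum = 36, so (signed) Area = 36/2 = 18, |Area| = 18.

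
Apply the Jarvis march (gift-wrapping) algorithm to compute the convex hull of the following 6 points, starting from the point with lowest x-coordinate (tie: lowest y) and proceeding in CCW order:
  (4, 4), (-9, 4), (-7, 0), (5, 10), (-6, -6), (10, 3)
Hull (CCW) = [(-9, 4), (-6, -6), (10, 3), (5, 10)]

Jarvis march: at each step, from the current hull vertex p, select the next vertex q as the point such that every other point lies strictly to the left of (or on) the directed line p → q. (Equivalently: for every other point r, the cross product (q − p) × (r − p) ≥ 0.)
Starting point (lowest x, tie lowest y): (-9, 4). Wrap until returning to start. Resulting hull: (-9, 4), (-6, -6), (10, 3), (5, 10).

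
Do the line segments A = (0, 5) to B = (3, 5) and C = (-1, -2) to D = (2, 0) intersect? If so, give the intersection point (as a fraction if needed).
No (intersection of containing lines falls outside at least one segment)

Parametrize and solve: t = 19/6, s = 7/2. At least one of these is outside [0, 1], so the segments do not intersect.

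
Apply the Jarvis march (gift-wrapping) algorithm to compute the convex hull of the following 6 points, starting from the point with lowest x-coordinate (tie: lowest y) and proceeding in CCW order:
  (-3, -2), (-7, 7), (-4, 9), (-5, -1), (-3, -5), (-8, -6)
Hull (CCW) = [(-8, -6), (-3, -5), (-3, -2), (-4, 9), (-7, 7)]

Jarvis march: at each step, from the current hull vertex p, select the next vertex q as the point such that every other point lies strictly to the left of (or on) the directed line p → q. (Equivalently: for every other point r, the cross product (q − p) × (r − p) ≥ 0.)
Starting point (lowest x, tie lowest y): (-8, -6). Wrap until returning to start. Resulting hull: (-8, -6), (-3, -5), (-3, -2), (-4, 9), (-7, 7).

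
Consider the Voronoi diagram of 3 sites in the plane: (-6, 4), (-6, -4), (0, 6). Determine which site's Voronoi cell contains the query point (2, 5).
Nearest site = (0, 6)

The Voronoi cell of site s contains exactly those query points closer to s than to any other site. Compute squared distances from q = (2, 5) to each site:
  (0 − 2)² + (6 − 5)² = 5
  (-6 − 2)² + (4 − 5)² = 65
  (-6 − 2)² + (-4 − 5)² = 145
Minimum is attained by (0, 6), so q lies in its Voronoi cell.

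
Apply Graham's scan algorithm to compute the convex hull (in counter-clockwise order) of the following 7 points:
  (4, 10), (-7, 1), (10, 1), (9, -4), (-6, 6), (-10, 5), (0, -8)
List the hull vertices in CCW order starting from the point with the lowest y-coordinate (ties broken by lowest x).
Hull (CCW) = [(0, -8), (9, -4), (10, 1), (4, 10), (-10, 5), (-7, 1)]

Graham scan procedure:
  1. Find the pivot p₀ = point with lowest y (tie → lowest x): (0, -8).
  2. Sort the remaining points by polar angle around p₀.
  3. Walk through sorted points, maintaining a stack; pop the top while the last three entries make a non-left turn (cross product ≤ 0).
  4. Final stack is the convex hull in CCW order: (0, -8), (9, -4), (10, 1), (4, 10), (-10, 5), (-7, 1).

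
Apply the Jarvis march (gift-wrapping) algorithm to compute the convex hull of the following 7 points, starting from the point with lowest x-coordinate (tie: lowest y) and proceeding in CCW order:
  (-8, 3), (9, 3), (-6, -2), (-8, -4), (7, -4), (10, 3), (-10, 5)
Hull (CCW) = [(-10, 5), (-8, -4), (7, -4), (10, 3)]

Jarvis march: at each step, from the current hull vertex p, select the next vertex q as the point such that every other point lies strictly to the left of (or on) the directed line p → q. (Equivalently: for every other point r, the cross product (q − p) × (r − p) ≥ 0.)
Starting point (lowest x, tie lowest y): (-10, 5). Wrap until returning to start. Resulting hull: (-10, 5), (-8, -4), (7, -4), (10, 3).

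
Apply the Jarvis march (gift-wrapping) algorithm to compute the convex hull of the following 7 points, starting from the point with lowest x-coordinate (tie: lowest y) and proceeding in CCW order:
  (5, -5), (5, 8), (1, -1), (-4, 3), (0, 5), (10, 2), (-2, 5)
Hull (CCW) = [(-4, 3), (5, -5), (10, 2), (5, 8), (-2, 5)]

Jarvis march: at each step, from the current hull vertex p, select the next vertex q as the point such that every other point lies strictly to the left of (or on) the directed line p → q. (Equivalently: for every other point r, the cross product (q − p) × (r − p) ≥ 0.)
Starting point (lowest x, tie lowest y): (-4, 3). Wrap until returning to start. Resulting hull: (-4, 3), (5, -5), (10, 2), (5, 8), (-2, 5).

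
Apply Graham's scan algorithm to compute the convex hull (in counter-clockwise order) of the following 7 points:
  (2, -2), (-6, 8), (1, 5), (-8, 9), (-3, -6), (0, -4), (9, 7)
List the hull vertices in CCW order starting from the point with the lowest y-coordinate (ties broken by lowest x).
Hull (CCW) = [(-3, -6), (0, -4), (2, -2), (9, 7), (-8, 9)]

Graham scan procedure:
  1. Find the pivot p₀ = point with lowest y (tie → lowest x): (-3, -6).
  2. Sort the remaining points by polar angle around p₀.
  3. Walk through sorted points, maintaining a stack; pop the top while the last three entries make a non-left turn (cross product ≤ 0).
  4. Final stack is the convex hull in CCW order: (-3, -6), (0, -4), (2, -2), (9, 7), (-8, 9).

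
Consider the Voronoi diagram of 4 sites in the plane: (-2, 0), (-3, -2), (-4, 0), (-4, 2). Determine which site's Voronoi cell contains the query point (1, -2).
Nearest site = (-2, 0)

The Voronoi cell of site s contains exactly those query points closer to s than to any other site. Compute squared distances from q = (1, -2) to each site:
  (-2 − 1)² + (0 − -2)² = 13
  (-3 − 1)² + (-2 − -2)² = 16
  (-4 − 1)² + (0 − -2)² = 29
  (-4 − 1)² + (2 − -2)² = 41
Minimum is attained by (-2, 0), so q lies in its Voronoi cell.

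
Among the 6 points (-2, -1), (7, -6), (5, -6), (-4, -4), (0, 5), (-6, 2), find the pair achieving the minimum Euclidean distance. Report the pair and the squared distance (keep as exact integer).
Pair = ((7, -6), (5, -6)); squared distance = 4

Compute all C(6, 2) = 15 pairwise squared distances (x_i − x_j)² + (y_i − y_j)². The minimum is 4, attained by the pair ((7, -6), (5, -6)).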